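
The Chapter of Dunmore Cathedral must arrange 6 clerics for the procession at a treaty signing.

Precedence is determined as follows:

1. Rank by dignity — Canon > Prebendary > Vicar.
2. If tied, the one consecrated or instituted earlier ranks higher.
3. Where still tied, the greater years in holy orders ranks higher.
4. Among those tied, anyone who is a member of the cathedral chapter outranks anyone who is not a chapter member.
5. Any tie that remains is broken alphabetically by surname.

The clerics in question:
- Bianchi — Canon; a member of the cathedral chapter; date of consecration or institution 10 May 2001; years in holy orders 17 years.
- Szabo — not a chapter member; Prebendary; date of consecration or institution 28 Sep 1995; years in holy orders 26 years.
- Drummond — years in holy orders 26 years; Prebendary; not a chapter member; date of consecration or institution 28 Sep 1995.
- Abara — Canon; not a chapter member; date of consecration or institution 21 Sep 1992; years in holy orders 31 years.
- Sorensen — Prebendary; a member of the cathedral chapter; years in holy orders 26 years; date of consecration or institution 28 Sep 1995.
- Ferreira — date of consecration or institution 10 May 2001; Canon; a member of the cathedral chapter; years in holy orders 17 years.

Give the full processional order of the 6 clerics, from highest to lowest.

Abara, Bianchi, Ferreira, Sorensen, Drummond, Szabo

By dignity: Abara, Bianchi and Ferreira (Canon); then Sorensen, Drummond and Szabo (Prebendary).
Among Abara, Bianchi and Ferreira, by date of consecration or institution (earlier first): Abara (21 Sep 1992) before Bianchi and Ferreira (10 May 2001).
Bianchi and Ferreira both have years in holy orders 17 years, so the next rule applies.
Bianchi and Ferreira are each a member of the cathedral chapter, so the next rule applies.
Among Bianchi and Ferreira, alphabetically by surname: Bianchi before Ferreira.
Sorensen, Drummond and Szabo all have date of consecration or institution 28 Sep 1995, so the next rule applies.
Sorensen, Drummond and Szabo all have years in holy orders 26 years, so the next rule applies.
Among Sorensen, Drummond and Szabo, a member of the cathedral chapter before not a chapter member: Sorensen (a member of the cathedral chapter) before Drummond and Szabo (not a chapter member).
Among Drummond and Szabo, alphabetically by surname: Drummond before Szabo.
Full order: Abara, Bianchi, Ferreira, Sorensen, Drummond, Szabo.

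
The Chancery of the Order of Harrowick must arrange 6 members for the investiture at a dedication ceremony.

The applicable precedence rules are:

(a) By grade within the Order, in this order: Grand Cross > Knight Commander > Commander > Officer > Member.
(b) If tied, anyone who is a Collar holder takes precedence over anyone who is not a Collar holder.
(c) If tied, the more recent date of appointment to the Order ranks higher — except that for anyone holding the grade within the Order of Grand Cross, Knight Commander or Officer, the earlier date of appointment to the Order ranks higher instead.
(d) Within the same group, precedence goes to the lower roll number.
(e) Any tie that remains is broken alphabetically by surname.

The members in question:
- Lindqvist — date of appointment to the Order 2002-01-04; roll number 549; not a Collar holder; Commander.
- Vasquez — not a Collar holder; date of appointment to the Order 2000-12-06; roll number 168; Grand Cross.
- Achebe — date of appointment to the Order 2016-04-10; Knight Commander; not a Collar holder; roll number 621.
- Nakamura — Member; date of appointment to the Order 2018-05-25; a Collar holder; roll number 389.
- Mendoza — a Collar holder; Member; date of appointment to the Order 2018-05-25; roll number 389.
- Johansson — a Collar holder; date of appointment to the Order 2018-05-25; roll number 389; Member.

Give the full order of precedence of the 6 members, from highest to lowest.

Vasquez, Achebe, Lindqvist, Johansson, Mendoza, Nakamura

By grade within the Order: Vasquez (Grand Cross); then Achebe (Knight Commander); then Lindqvist (Commander); then Johansson, Mendoza and Nakamura (Member).
Johansson, Mendoza and Nakamura are each a Collar holder, so the next rule applies.
Johansson, Mendoza and Nakamura all have date of appointment to the Order 2018-05-25, so the next rule applies.
Johansson, Mendoza and Nakamura all have roll number 389, so the next rule applies.
Among Johansson, Mendoza and Nakamura, alphabetically by surname: Johansson before Mendoza before Nakamura.
Full order: Vasquez, Achebe, Lindqvist, Johansson, Mendoza, Nakamura.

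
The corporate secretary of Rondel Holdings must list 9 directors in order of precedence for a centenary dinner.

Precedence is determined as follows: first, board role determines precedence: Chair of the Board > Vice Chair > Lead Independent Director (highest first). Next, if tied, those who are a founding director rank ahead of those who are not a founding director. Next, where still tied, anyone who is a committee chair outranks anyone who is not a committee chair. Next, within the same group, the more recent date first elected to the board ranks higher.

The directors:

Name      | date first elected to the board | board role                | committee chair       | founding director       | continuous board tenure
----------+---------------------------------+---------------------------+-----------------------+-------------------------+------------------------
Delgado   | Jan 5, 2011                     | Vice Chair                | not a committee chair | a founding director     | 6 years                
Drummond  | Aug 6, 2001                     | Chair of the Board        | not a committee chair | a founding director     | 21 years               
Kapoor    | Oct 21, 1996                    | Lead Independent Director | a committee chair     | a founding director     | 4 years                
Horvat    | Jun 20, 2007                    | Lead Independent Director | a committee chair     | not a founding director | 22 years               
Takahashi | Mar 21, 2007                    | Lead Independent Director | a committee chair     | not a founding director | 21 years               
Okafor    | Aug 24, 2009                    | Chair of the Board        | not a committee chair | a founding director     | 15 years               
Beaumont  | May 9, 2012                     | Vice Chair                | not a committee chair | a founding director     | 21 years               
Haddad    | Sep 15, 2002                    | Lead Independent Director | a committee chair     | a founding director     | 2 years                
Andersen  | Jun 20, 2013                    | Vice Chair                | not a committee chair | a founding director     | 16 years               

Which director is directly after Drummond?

Andersen

By board role: Okafor and Drummond (Chair of the Board); then Andersen, Beaumont and Delgado (Vice Chair); then Haddad, Kapoor, Horvat and Takahashi (Lead Independent Director).
Okafor and Drummond are each a founding director, so the next rule applies.
Okafor and Drummond are each not a committee chair, so the next rule applies.
Among Okafor and Drummond, by date first elected to the board (later first): Okafor (Aug 24, 2009) before Drummond (Aug 6, 2001).
Andersen, Beaumont and Delgado are each a founding director, so the next rule applies.
Andersen, Beaumont and Delgado are each not a committee chair, so the next rule applies.
Among Andersen, Beaumont and Delgado, by date first elected to the board (later first): Andersen (Jun 20, 2013) before Beaumont (May 9, 2012) before Delgado (Jan 5, 2011).
Among Haddad, Kapoor, Horvat and Takahashi, a founding director before not a founding director: Haddad and Kapoor (a founding director) before Horvat and Takahashi (not a founding director).
Haddad and Kapoor are each a committee chair, so the next rule applies.
Among Haddad and Kapoor, by date first elected to the board (later first): Haddad (Sep 15, 2002) before Kapoor (Oct 21, 1996).
Horvat and Takahashi are each a committee chair, so the next rule applies.
Among Horvat and Takahashi, by date first elected to the board (later first): Horvat (Jun 20, 2007) before Takahashi (Mar 21, 2007).
Order: Okafor, Drummond, Andersen, Beaumont, Delgado, Haddad, Kapoor, Horvat, Takahashi.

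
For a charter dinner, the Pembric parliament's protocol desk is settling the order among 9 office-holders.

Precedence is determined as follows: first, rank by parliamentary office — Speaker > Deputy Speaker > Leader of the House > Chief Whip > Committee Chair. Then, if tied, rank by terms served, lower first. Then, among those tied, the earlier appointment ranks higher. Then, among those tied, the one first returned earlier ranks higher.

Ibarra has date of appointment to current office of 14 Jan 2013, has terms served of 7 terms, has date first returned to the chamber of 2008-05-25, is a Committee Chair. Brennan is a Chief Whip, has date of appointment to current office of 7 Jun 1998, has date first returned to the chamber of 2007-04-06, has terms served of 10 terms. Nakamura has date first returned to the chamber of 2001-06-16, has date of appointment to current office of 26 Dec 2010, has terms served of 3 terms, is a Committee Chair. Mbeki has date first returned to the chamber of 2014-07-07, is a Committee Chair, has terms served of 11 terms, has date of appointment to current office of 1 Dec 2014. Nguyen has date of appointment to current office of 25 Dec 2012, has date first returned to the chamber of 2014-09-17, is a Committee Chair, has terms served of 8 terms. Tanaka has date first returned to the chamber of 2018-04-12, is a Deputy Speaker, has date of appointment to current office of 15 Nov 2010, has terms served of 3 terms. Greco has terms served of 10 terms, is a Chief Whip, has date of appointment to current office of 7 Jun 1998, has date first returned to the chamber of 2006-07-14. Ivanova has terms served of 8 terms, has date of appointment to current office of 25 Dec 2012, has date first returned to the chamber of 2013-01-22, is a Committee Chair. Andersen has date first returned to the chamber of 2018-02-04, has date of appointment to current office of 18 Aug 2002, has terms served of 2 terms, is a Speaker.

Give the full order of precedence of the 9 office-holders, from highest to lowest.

By parliamentary office: Andersen (Speaker); then Tanaka (Deputy Speaker); then Greco and Brennan (Chief Whip); then Nakamura, Ibarra, Ivanova, Nguyen and Mbeki (Committee Chair).
Greco and Brennan both have terms served 10 terms, so the next rule applies.
Greco and Brennan both have date of appointment to current office 7 Jun 1998, so the next rule applies.
Among Greco and Brennan, by date first returned to the chamber (earlier first): Greco (2006-07-14) before Brennan (2007-04-06).
Among Nakamura, Ibarra, Ivanova, Nguyen and Mbeki, by terms served (lower first): Nakamura (3 terms) before Ibarra (7 terms) before Ivanova and Nguyen (8 terms) before Mbeki (11 terms).
Ivanova and Nguyen both have date of appointment to current office 25 Dec 2012, so the next rule applies.
Among Ivanova and Nguyen, by date first returned to the chamber (earlier first): Ivanova (2013-01-22) before Nguyen (2014-09-17).
Full order: Andersen, Tanaka, Greco, Brennan, Nakamura, Ibarra, Ivanova, Nguyen, Mbeki.

Andersen, Tanaka, Greco, Brennan, Nakamura, Ibarra, Ivanova, Nguyen, Mbeki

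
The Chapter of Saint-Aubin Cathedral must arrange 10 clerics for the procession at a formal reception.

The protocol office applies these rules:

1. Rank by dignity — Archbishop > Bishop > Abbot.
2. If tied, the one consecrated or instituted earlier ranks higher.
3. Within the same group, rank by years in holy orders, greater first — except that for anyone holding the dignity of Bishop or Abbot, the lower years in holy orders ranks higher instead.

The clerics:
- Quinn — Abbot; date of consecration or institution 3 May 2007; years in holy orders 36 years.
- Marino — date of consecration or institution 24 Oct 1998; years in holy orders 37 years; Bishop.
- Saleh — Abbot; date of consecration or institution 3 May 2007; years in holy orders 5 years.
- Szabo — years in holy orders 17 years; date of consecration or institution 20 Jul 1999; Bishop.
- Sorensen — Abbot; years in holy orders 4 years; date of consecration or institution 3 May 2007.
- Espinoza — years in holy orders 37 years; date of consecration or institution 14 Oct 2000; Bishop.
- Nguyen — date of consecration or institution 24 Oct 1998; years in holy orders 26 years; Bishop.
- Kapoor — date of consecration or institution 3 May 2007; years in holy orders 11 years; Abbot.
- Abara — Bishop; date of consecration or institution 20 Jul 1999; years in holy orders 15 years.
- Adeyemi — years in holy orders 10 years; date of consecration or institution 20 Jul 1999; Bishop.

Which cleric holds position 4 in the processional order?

Abara

By dignity: Nguyen, Marino, Adeyemi, Abara, Szabo and Espinoza (Bishop); then Sorensen, Saleh, Kapoor and Quinn (Abbot).
Among Nguyen, Marino, Adeyemi, Abara, Szabo and Espinoza, by date of consecration or institution (earlier first): Nguyen and Marino (24 Oct 1998) before Adeyemi, Abara and Szabo (20 Jul 1999) before Espinoza (14 Oct 2000).
Among Nguyen and Marino, by years in holy orders (lower first) (reversed rule for this group): Nguyen (26 years) before Marino (37 years).
Among Adeyemi, Abara and Szabo, by years in holy orders (lower first) (reversed rule for this group): Adeyemi (10 years) before Abara (15 years) before Szabo (17 years).
Sorensen, Saleh, Kapoor and Quinn all have date of consecration or institution 3 May 2007, so the next rule applies.
Among Sorensen, Saleh, Kapoor and Quinn, by years in holy orders (lower first) (reversed rule for this group): Sorensen (4 years) before Saleh (5 years) before Kapoor (11 years) before Quinn (36 years).
Order: Nguyen, Marino, Adeyemi, Abara, Szabo, Espinoza, Sorensen, Saleh, Kapoor, Quinn.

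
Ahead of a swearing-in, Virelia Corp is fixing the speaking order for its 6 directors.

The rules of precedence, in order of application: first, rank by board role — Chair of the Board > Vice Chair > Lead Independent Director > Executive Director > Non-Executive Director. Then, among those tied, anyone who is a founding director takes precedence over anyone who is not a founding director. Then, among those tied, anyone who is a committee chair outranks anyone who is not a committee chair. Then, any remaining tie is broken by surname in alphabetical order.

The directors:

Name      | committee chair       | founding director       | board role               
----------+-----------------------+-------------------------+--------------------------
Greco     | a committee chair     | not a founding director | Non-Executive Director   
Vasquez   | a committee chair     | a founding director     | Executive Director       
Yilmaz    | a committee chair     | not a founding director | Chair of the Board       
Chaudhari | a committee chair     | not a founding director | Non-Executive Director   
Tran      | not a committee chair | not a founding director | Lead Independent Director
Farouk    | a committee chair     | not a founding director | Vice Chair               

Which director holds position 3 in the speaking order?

By board role: Yilmaz (Chair of the Board); then Farouk (Vice Chair); then Tran (Lead Independent Director); then Vasquez (Executive Director); then Chaudhari and Greco (Non-Executive Director).
Chaudhari and Greco are each not a founding director, so the next rule applies.
Chaudhari and Greco are each a committee chair, so the next rule applies.
Among Chaudhari and Greco, alphabetically by surname: Chaudhari before Greco.
Order: Yilmaz, Farouk, Tran, Vasquez, Chaudhari, Greco.

Tran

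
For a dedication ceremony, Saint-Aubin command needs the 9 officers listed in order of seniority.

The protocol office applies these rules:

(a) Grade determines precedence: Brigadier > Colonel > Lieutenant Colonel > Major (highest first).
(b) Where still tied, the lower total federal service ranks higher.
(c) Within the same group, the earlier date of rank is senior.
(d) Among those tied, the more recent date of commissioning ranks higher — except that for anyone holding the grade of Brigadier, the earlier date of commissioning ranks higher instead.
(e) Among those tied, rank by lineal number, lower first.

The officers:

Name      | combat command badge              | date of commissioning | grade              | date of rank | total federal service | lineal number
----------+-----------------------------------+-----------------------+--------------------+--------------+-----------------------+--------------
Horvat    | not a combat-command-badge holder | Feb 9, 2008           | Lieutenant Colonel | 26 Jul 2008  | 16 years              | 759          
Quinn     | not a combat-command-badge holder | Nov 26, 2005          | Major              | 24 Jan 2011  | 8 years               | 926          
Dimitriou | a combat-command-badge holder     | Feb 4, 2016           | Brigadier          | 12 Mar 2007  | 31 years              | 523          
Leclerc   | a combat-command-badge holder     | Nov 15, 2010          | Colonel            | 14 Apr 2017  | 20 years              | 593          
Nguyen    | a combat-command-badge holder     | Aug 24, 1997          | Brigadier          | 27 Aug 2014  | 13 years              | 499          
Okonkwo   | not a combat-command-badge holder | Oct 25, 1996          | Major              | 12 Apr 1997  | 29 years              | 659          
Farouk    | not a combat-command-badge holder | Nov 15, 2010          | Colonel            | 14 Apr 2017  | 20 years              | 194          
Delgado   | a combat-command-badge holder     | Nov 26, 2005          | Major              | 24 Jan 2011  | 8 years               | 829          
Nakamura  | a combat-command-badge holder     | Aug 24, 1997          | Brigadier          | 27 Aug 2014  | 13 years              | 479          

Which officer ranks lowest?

Okonkwo

By grade: Nakamura, Nguyen and Dimitriou (Brigadier); then Farouk and Leclerc (Colonel); then Horvat (Lieutenant Colonel); then Delgado, Quinn and Okonkwo (Major).
Among Nakamura, Nguyen and Dimitriou, by total federal service (lower first): Nakamura and Nguyen (13 years) before Dimitriou (31 years).
Nakamura and Nguyen both have date of rank 27 Aug 2014, so the next rule applies.
Nakamura and Nguyen both have date of commissioning Aug 24, 1997, so the next rule applies.
Among Nakamura and Nguyen, by lineal number (lower first): Nakamura (479) before Nguyen (499).
Farouk and Leclerc both have total federal service 20 years, so the next rule applies.
Farouk and Leclerc both have date of rank 14 Apr 2017, so the next rule applies.
Farouk and Leclerc both have date of commissioning Nov 15, 2010, so the next rule applies.
Among Farouk and Leclerc, by lineal number (lower first): Farouk (194) before Leclerc (593).
Among Delgado, Quinn and Okonkwo, by total federal service (lower first): Delgado and Quinn (8 years) before Okonkwo (29 years).
Delgado and Quinn both have date of rank 24 Jan 2011, so the next rule applies.
Delgado and Quinn both have date of commissioning Nov 26, 2005, so the next rule applies.
Among Delgado and Quinn, by lineal number (lower first): Delgado (829) before Quinn (926).
Order: Nakamura, Nguyen, Dimitriou, Farouk, Leclerc, Horvat, Delgado, Quinn, Okonkwo.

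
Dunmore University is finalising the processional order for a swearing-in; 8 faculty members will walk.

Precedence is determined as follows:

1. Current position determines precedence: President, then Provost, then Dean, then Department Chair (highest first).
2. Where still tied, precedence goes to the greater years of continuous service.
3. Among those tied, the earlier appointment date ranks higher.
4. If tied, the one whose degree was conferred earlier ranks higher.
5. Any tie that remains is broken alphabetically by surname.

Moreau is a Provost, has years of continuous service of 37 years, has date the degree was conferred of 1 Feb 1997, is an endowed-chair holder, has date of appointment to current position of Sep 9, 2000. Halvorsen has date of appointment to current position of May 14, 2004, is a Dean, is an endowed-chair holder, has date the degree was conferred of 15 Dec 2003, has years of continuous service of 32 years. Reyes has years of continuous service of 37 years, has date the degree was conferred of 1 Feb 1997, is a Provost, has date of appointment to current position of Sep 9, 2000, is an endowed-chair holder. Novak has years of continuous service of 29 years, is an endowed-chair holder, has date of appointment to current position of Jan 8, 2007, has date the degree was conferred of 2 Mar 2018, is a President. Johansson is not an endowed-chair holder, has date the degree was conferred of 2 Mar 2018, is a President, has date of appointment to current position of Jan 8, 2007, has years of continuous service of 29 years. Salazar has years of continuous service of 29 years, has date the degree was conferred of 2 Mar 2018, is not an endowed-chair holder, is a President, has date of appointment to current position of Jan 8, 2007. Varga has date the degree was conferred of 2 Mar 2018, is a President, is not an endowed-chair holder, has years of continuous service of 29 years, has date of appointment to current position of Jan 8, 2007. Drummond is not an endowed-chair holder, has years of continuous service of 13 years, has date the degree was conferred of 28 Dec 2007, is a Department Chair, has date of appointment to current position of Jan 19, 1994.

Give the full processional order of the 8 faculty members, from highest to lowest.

Johansson, Novak, Salazar, Varga, Moreau, Reyes, Halvorsen, Drummond

By current position: Johansson, Novak, Salazar and Varga (President); then Moreau and Reyes (Provost); then Halvorsen (Dean); then Drummond (Department Chair).
Johansson, Novak, Salazar and Varga all have years of continuous service 29 years, so the next rule applies.
Johansson, Novak, Salazar and Varga all have date of appointment to current position Jan 8, 2007, so the next rule applies.
Johansson, Novak, Salazar and Varga all have date the degree was conferred 2 Mar 2018, so the next rule applies.
Among Johansson, Novak, Salazar and Varga, alphabetically by surname: Johansson before Novak before Salazar before Varga.
Moreau and Reyes both have years of continuous service 37 years, so the next rule applies.
Moreau and Reyes both have date of appointment to current position Sep 9, 2000, so the next rule applies.
Moreau and Reyes both have date the degree was conferred 1 Feb 1997, so the next rule applies.
Among Moreau and Reyes, alphabetically by surname: Moreau before Reyes.
Full order: Johansson, Novak, Salazar, Varga, Moreau, Reyes, Halvorsen, Drummond.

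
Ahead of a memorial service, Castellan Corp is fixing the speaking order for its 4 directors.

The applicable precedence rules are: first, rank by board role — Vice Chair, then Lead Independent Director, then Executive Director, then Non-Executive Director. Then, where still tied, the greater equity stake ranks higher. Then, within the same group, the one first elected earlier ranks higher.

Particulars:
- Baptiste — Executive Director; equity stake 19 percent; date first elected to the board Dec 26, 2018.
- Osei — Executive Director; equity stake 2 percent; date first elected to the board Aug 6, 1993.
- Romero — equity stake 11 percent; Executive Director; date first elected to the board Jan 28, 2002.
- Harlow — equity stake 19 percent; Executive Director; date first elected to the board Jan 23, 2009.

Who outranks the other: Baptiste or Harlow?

By board role: Harlow, Baptiste, Romero and Osei (Executive Director).
Among Harlow, Baptiste, Romero and Osei, by equity stake (higher first): Harlow and Baptiste (19 percent) before Romero (11 percent) before Osei (2 percent).
Among Harlow and Baptiste, by date first elected to the board (earlier first): Harlow (Jan 23, 2009) before Baptiste (Dec 26, 2018).
So Harlow takes precedence.

Harlow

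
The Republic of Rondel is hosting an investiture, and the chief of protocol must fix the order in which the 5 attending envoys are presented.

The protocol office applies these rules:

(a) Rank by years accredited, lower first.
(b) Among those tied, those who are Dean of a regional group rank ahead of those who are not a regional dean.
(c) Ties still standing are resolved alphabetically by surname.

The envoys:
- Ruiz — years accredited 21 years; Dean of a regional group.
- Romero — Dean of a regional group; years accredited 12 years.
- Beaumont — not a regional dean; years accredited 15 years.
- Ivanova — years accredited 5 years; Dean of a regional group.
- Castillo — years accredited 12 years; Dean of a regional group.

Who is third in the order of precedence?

Romero

By years accredited (lower first): Ivanova (5 years); then Castillo and Romero (both 12 years); then Beaumont (15 years); then Ruiz (21 years).
Castillo and Romero are each Dean of a regional group, so the next rule applies.
Among Castillo and Romero, alphabetically by surname: Castillo before Romero.
Order: Ivanova, Castillo, Romero, Beaumont, Ruiz.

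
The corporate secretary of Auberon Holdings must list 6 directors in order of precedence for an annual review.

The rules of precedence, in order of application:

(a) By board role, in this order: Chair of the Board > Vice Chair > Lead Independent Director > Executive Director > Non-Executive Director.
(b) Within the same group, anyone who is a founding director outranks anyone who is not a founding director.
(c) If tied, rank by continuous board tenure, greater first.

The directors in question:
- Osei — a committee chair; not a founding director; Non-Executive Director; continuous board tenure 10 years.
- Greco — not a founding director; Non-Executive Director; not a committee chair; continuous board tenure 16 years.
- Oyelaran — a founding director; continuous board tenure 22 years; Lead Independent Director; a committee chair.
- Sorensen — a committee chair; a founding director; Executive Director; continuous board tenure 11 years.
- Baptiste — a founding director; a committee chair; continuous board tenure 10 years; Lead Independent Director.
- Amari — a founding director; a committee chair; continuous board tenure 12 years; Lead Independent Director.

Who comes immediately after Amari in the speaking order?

Baptiste

By board role: Oyelaran, Amari and Baptiste (Lead Independent Director); then Sorensen (Executive Director); then Greco and Osei (Non-Executive Director).
Oyelaran, Amari and Baptiste are each a founding director, so the next rule applies.
Among Oyelaran, Amari and Baptiste, by continuous board tenure (higher first): Oyelaran (22 years) before Amari (12 years) before Baptiste (10 years).
Greco and Osei are each not a founding director, so the next rule applies.
Among Greco and Osei, by continuous board tenure (higher first): Greco (16 years) before Osei (10 years).
Order: Oyelaran, Amari, Baptiste, Sorensen, Greco, Osei.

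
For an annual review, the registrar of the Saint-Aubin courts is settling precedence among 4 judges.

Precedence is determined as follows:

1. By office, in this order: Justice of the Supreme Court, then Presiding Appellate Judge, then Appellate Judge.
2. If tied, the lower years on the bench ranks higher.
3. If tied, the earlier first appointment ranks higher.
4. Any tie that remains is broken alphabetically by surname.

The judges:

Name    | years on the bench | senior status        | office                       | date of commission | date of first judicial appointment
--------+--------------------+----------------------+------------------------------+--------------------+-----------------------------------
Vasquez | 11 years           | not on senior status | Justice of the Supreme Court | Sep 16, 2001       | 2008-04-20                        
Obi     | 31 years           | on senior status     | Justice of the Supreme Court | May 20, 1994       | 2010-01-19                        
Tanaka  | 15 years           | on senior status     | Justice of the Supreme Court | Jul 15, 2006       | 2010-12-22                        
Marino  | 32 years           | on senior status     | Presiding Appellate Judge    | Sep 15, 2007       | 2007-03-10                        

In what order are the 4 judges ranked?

Vasquez, Tanaka, Obi, Marino

By office: Vasquez, Tanaka and Obi (Justice of the Supreme Court); then Marino (Presiding Appellate Judge).
Among Vasquez, Tanaka and Obi, by years on the bench (lower first): Vasquez (11 years) before Tanaka (15 years) before Obi (31 years).
Full order: Vasquez, Tanaka, Obi, Marino.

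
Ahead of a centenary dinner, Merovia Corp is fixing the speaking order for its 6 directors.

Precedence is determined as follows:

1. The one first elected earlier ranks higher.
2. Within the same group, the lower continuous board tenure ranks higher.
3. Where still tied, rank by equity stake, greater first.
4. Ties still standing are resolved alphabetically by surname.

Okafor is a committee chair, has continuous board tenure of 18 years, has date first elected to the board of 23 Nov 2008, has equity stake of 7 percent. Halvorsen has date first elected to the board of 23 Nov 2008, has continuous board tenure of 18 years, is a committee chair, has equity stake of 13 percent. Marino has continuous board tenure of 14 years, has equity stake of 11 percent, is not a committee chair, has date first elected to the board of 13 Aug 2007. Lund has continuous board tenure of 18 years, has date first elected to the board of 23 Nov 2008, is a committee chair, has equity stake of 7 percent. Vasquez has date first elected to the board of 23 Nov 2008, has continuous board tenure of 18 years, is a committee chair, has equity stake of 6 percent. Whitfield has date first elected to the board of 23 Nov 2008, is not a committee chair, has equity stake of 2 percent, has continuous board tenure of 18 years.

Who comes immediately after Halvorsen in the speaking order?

By date first elected to the board (earlier first): Marino (13 Aug 2007); then Halvorsen, Lund, Okafor, Vasquez and Whitfield (each 23 Nov 2008).
Halvorsen, Lund, Okafor, Vasquez and Whitfield all have continuous board tenure 18 years, so the next rule applies.
Among Halvorsen, Lund, Okafor, Vasquez and Whitfield, by equity stake (higher first): Halvorsen (13 percent) before Lund and Okafor (7 percent) before Vasquez (6 percent) before Whitfield (2 percent).
Among Lund and Okafor, alphabetically by surname: Lund before Okafor.
Order: Marino, Halvorsen, Lund, Okafor, Vasquez, Whitfield.

Lund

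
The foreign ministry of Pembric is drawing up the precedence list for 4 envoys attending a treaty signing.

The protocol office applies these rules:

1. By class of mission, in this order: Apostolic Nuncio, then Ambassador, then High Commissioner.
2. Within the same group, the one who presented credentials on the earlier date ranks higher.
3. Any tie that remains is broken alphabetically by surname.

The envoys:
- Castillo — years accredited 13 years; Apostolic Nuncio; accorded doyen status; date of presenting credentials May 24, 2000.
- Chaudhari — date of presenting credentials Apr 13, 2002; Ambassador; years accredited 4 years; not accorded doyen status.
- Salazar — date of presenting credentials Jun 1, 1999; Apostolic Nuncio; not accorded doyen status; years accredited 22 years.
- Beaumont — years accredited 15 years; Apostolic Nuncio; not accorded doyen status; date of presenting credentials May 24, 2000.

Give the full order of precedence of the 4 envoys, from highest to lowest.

Salazar, Beaumont, Castillo, Chaudhari

By class of mission: Salazar, Beaumont and Castillo (Apostolic Nuncio); then Chaudhari (Ambassador).
Among Salazar, Beaumont and Castillo, by date of presenting credentials (earlier first): Salazar (Jun 1, 1999) before Beaumont and Castillo (May 24, 2000).
Among Beaumont and Castillo, alphabetically by surname: Beaumont before Castillo.
Full order: Salazar, Beaumont, Castillo, Chaudhari.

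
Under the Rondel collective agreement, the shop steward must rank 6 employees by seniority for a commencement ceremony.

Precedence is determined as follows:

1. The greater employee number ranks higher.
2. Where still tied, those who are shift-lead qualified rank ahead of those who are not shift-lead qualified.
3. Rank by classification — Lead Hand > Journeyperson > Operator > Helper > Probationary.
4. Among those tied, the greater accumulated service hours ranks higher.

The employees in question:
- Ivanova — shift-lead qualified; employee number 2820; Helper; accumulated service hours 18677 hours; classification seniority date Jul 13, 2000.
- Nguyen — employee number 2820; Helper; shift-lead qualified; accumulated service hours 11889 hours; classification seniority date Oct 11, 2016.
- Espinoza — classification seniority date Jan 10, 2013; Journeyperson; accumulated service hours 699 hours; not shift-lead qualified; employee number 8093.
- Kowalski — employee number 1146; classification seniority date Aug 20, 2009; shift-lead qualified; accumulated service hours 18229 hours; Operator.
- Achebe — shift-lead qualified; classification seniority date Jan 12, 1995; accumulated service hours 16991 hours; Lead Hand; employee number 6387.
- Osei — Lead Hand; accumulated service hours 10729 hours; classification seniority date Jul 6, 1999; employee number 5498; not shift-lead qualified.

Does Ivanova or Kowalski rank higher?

Ivanova

By employee number (higher first): Espinoza (8093); then Achebe (6387); then Osei (5498); then Ivanova and Nguyen (both 2820); then Kowalski (1146).
Ivanova and Nguyen are each shift-lead qualified, so the next rule applies.
Ivanova and Nguyen are each Helper, so the next rule applies.
Among Ivanova and Nguyen, by accumulated service hours (higher first): Ivanova (18677 hours) before Nguyen (11889 hours).
So Ivanova takes precedence.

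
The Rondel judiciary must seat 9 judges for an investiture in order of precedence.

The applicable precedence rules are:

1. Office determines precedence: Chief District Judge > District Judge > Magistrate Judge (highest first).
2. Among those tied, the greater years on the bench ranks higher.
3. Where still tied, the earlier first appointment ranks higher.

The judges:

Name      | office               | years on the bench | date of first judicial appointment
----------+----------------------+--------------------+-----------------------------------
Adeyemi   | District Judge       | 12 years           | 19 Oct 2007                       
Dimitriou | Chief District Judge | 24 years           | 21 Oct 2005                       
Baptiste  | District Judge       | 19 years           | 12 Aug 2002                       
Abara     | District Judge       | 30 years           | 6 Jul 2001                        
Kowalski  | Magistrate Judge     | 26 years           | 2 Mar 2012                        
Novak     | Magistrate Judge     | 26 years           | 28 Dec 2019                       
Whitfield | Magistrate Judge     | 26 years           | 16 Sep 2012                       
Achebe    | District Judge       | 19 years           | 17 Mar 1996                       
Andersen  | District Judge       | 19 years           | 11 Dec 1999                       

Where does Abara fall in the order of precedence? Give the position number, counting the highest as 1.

By office: Dimitriou (Chief District Judge); then Abara, Achebe, Andersen, Baptiste and Adeyemi (District Judge); then Kowalski, Whitfield and Novak (Magistrate Judge).
Among Abara, Achebe, Andersen, Baptiste and Adeyemi, by years on the bench (higher first): Abara (30 years) before Achebe, Andersen and Baptiste (19 years) before Adeyemi (12 years).
Among Achebe, Andersen and Baptiste, by date of first judicial appointment (earlier first): Achebe (17 Mar 1996) before Andersen (11 Dec 1999) before Baptiste (12 Aug 2002).
Kowalski, Whitfield and Novak all have years on the bench 26 years, so the next rule applies.
Among Kowalski, Whitfield and Novak, by date of first judicial appointment (earlier first): Kowalski (2 Mar 2012) before Whitfield (16 Sep 2012) before Novak (28 Dec 2019).
Order: Dimitriou, Abara, Achebe, Andersen, Baptiste, Adeyemi, Kowalski, Whitfield, Novak. So position 2.

2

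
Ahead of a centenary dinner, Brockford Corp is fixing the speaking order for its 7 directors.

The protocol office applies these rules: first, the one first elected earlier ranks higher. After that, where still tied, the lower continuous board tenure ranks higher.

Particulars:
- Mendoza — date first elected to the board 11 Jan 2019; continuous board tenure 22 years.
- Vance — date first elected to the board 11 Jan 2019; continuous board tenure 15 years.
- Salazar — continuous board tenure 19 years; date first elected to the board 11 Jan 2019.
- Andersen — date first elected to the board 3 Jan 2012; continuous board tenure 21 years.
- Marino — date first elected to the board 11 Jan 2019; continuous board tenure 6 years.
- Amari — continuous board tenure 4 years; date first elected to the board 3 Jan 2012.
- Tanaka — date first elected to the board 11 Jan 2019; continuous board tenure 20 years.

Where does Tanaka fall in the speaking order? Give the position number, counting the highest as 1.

6

By date first elected to the board (earlier first): Amari and Andersen (both 3 Jan 2012); then Marino, Vance, Salazar, Tanaka and Mendoza (each 11 Jan 2019).
Among Amari and Andersen, by continuous board tenure (lower first): Amari (4 years) before Andersen (21 years).
Among Marino, Vance, Salazar, Tanaka and Mendoza, by continuous board tenure (lower first): Marino (6 years) before Vance (15 years) before Salazar (19 years) before Tanaka (20 years) before Mendoza (22 years).
Order: Amari, Andersen, Marino, Vance, Salazar, Tanaka, Mendoza. So position 6.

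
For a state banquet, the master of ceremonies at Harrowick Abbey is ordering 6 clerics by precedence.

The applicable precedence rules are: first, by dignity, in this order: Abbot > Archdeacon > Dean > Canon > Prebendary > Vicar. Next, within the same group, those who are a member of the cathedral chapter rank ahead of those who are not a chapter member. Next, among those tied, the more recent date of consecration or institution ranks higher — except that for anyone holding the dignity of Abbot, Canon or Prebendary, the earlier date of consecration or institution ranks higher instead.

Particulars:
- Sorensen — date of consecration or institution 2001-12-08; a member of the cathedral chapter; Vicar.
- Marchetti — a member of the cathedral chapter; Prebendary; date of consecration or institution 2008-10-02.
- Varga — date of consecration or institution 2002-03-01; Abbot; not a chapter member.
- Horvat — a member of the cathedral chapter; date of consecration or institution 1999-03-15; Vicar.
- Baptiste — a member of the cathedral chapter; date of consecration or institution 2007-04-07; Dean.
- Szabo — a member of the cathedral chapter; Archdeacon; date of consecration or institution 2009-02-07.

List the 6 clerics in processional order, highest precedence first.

Varga, Szabo, Baptiste, Marchetti, Sorensen, Horvat

By dignity: Varga (Abbot); then Szabo (Archdeacon); then Baptiste (Dean); then Marchetti (Prebendary); then Sorensen and Horvat (Vicar).
Sorensen and Horvat are each a member of the cathedral chapter, so the next rule applies.
Among Sorensen and Horvat, by date of consecration or institution (later first): Sorensen (2001-12-08) before Horvat (1999-03-15).
Full order: Varga, Szabo, Baptiste, Marchetti, Sorensen, Horvat.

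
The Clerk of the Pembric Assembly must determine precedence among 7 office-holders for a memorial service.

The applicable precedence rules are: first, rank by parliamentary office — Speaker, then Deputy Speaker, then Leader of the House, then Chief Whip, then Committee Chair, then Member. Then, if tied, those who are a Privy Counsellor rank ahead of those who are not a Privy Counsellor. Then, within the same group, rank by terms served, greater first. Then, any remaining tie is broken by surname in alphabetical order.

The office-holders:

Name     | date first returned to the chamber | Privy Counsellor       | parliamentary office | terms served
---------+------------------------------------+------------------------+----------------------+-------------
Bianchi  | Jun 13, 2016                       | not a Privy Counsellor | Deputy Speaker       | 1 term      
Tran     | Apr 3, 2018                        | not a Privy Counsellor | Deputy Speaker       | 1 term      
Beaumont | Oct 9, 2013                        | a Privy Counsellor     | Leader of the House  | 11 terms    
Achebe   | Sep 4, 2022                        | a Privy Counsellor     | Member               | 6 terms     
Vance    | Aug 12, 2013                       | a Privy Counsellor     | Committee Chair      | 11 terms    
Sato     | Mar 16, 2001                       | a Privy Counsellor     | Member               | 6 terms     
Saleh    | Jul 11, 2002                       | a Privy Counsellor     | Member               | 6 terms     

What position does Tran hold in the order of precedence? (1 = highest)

2

By parliamentary office: Bianchi and Tran (Deputy Speaker); then Beaumont (Leader of the House); then Vance (Committee Chair); then Achebe, Saleh and Sato (Member).
Bianchi and Tran are each not a Privy Counsellor, so the next rule applies.
Bianchi and Tran both have terms served 1 term, so the next rule applies.
Among Bianchi and Tran, alphabetically by surname: Bianchi before Tran.
Achebe, Saleh and Sato are each a Privy Counsellor, so the next rule applies.
Achebe, Saleh and Sato all have terms served 6 terms, so the next rule applies.
Among Achebe, Saleh and Sato, alphabetically by surname: Achebe before Saleh before Sato.
Order: Bianchi, Tran, Beaumont, Vance, Achebe, Saleh, Sato. So position 2.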